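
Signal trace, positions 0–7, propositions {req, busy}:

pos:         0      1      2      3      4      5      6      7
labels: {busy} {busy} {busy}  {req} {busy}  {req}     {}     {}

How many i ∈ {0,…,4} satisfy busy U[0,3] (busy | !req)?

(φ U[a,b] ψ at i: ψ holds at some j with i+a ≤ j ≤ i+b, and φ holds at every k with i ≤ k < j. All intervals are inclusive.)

Evaluate at each i in [0,4]:
  i=0: ✓ (rhs at j=0)
  i=1: ✓ (rhs at j=1)
  i=2: ✓ (rhs at j=2)
  i=3: ✗ (lhs fails at k=3 before rhs at j=4)
  i=4: ✓ (rhs at j=4)
Positions where it holds: {0, 1, 2, 4} → 4.

4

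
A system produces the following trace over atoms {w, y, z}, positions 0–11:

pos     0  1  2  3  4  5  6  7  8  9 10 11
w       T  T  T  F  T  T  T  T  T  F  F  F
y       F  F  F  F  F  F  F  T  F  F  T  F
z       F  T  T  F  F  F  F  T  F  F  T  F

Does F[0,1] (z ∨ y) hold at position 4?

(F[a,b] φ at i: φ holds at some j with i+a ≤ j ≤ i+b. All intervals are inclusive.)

No

Check (z ∨ y) at each j in [4,5]:
  j=4: false
  j=5: false
No position in the window satisfies it → formula fails.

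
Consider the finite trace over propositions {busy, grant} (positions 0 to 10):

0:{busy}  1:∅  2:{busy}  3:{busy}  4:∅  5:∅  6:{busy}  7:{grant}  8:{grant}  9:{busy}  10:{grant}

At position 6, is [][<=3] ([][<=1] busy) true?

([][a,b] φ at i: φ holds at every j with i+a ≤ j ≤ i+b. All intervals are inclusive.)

Check [][<=1] busy at every j in [6,9]:
  j=6: fails at 7
  j=7: fails at 7
  j=8: fails at 8
  j=9: fails at 10
Fails at j=6 → formula fails.

False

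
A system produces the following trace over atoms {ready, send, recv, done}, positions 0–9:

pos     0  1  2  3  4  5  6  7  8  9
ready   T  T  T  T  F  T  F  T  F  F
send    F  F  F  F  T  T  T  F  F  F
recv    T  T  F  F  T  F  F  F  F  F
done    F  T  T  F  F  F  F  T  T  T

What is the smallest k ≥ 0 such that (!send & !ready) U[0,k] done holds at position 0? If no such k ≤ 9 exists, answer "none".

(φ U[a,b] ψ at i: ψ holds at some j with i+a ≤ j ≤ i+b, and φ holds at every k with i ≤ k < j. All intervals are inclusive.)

none

Need earliest j ≥ 0 with done, and (!send & !ready) at every k in [0,j-1].
  j=0: rhs fails.
  j=1: rhs holds but lhs fails at k=0.
  j=2: rhs holds but lhs fails at k=0.
  j=3: rhs fails.
  j=4: rhs fails.
  j=5: rhs fails.
  j=6: rhs fails.
  j=7: rhs holds but lhs fails at k=0.
  j=8: rhs holds but lhs fails at k=0.
  j=9: rhs holds but lhs fails at k=0.
No witness within the range → none.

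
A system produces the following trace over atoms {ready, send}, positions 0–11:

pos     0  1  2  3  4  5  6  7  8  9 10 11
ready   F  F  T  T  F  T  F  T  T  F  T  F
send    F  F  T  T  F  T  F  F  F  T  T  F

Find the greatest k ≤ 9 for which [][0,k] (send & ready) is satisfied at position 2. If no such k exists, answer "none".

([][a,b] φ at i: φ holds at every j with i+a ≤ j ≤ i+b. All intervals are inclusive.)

(send & ready) must hold from j=2 onward; find where it first fails.
  j=2: holds
  j=3: holds
  j=4: fails
Holds on [2,3], so largest k = 1.

1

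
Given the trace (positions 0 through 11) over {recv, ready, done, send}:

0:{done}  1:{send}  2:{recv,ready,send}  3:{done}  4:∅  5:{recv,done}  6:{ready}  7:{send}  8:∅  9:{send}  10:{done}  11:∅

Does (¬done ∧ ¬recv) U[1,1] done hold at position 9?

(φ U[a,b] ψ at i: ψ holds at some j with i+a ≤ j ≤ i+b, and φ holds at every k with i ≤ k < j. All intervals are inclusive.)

Need some j in [10,10] with done, and (¬done ∧ ¬recv) at every k in [9,j-1].
  j=10: done holds; (¬done ∧ ¬recv) holds at every k in [9,9] → satisfied.

Yes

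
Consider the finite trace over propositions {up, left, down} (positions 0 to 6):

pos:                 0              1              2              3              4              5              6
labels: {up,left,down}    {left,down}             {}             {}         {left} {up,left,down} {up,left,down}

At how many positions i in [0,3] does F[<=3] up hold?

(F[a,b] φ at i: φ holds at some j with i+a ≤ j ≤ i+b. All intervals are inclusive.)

3

Evaluate at each i in [0,3]:
  i=0: ✓ (witness j=0)
  i=1: ✗ (none in [1,4])
  i=2: ✓ (witness j=5)
  i=3: ✓ (witness j=5)
Positions where it holds: {0, 2, 3} → 3.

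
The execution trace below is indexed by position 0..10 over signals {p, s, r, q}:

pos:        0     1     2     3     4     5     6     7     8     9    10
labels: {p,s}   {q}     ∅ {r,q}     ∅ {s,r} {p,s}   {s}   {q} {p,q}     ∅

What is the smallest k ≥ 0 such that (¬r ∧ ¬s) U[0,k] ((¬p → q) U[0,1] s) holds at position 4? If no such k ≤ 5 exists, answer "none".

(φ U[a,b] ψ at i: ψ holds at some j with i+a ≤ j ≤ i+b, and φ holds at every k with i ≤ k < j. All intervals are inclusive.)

1

Need earliest j ≥ 4 with ((¬p → q) U[0,1] s), and (¬r ∧ ¬s) at every k in [4,j-1].
  j=4: rhs fails.
  j=5: rhs holds; lhs holds on [4,4]. k = 1.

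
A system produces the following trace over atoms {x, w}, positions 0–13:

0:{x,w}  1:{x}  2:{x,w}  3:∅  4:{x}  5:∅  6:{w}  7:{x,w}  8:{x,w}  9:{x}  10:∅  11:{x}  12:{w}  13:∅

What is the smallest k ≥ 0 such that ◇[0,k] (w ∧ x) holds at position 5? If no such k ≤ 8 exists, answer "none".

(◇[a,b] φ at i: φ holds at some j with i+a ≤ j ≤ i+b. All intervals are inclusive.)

Scan j = 5,6,… for (w ∧ x):
  j=5: fails
  j=6: fails
  j=7: holds
First hit at j=7, so smallest k = 7-5 = 2.

2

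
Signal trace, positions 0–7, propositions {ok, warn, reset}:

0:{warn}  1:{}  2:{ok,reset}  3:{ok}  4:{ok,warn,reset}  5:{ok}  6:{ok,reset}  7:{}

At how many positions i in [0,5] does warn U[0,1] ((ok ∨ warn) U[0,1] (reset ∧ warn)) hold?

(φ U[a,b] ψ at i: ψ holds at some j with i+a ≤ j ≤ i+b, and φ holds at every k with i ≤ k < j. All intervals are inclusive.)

2

Evaluate at each i in [0,5]:
  i=0: ✗ (no rhs in [0,1])
  i=1: ✗ (no rhs in [1,2])
  i=2: ✗ (lhs fails at k=2 before rhs at j=3)
  i=3: ✓ (rhs at j=3)
  i=4: ✓ (rhs at j=4)
  i=5: ✗ (no rhs in [5,6])
Positions where it holds: {3, 4} → 2.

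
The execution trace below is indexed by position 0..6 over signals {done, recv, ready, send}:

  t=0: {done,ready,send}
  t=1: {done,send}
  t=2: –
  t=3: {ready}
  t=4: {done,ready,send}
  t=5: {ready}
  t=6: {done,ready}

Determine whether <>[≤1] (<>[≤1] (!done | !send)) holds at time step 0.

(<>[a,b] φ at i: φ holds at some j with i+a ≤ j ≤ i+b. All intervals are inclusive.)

Yes

Check <>[≤1] (!done | !send) at each j in [0,1]:
  j=0: fails (none in [0,1])
  j=1: holds (witness at 2)
Found at j=1 → formula holds.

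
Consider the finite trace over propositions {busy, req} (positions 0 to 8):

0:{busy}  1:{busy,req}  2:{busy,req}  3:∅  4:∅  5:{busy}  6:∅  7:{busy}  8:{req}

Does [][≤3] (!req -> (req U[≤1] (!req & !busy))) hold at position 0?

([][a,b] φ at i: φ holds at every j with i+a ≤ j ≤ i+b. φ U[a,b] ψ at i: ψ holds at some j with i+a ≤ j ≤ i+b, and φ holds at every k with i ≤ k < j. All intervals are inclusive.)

No

Check (!req -> (req U[≤1] (!req & !busy))) at every j in [0,3]:
  j=0: antecedent true; consequent fails → ✗
  j=1: antecedent false → ✓
  j=2: antecedent false → ✓
  j=3: antecedent true; consequent holds → ✓
Fails at j=0 → formula fails.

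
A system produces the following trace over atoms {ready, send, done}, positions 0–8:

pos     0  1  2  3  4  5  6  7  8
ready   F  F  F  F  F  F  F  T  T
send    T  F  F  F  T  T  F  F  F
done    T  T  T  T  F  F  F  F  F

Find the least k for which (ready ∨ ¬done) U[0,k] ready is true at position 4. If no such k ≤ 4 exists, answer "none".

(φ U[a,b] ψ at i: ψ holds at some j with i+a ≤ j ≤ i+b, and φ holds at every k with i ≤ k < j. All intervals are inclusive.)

3

Need earliest j ≥ 4 with ready, and (ready ∨ ¬done) at every k in [4,j-1].
  j=4: rhs fails.
  j=5: rhs fails.
  j=6: rhs fails.
  j=7: rhs holds; lhs holds on [4,6]. k = 3.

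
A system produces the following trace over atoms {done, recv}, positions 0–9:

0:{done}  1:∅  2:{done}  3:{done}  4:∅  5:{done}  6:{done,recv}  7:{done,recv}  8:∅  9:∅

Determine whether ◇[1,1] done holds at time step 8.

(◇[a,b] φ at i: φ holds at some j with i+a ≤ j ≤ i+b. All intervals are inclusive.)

Check done at each j in [9,9]:
  j=9: false
No position in the window satisfies it → formula fails.

No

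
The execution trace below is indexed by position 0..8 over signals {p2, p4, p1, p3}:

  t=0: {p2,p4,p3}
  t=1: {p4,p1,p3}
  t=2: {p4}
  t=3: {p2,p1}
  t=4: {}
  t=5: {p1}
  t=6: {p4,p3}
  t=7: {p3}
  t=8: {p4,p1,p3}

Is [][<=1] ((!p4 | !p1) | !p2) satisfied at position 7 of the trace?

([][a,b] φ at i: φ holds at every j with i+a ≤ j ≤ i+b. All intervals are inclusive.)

Holds

Check ((!p4 | !p1) | !p2) at every j in [7,8]:
  j=7: true
  j=8: true
All positions satisfy it → formula holds.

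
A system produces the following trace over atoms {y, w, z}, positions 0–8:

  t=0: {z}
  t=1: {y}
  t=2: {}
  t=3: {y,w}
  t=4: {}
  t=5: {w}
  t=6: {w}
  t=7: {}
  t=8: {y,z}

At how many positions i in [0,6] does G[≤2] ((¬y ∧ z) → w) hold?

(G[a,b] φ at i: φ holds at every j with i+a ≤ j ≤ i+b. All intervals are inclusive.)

Evaluate at each i in [0,6]:
  i=0: ✗ (fails at j=0)
  i=1: ✓ (all of [1,3])
  i=2: ✓ (all of [2,4])
  i=3: ✓ (all of [3,5])
  i=4: ✓ (all of [4,6])
  i=5: ✓ (all of [5,7])
  i=6: ✓ (all of [6,8])
Positions where it holds: {1, 2, 3, 4, 5, 6} → 6.

6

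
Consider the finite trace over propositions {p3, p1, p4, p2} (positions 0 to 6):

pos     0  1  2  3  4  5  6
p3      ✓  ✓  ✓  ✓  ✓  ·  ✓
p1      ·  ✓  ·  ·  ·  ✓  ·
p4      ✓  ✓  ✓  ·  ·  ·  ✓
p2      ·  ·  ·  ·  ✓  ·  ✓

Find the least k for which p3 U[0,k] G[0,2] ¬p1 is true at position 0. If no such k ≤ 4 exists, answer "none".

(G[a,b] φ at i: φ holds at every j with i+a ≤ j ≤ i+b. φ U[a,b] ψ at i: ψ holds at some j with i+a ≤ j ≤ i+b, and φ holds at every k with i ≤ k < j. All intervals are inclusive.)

2

Need earliest j ≥ 0 with G[0,2] ¬p1, and p3 at every k in [0,j-1].
  j=0: rhs fails.
  j=1: rhs fails.
  j=2: rhs holds; lhs holds on [0,1]. k = 2.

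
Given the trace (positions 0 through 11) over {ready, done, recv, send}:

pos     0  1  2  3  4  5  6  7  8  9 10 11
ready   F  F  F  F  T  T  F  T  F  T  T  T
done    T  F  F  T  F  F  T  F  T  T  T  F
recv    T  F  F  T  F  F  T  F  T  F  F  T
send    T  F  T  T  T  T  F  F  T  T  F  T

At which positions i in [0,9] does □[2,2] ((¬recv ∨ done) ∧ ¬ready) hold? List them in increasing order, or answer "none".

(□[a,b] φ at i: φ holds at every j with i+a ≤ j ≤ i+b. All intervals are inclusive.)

Evaluate at each i in [0,9]:
  i=0: ✓ (all of [2,2])
  i=1: ✓ (all of [3,3])
  i=2: ✗ (fails at j=4)
  i=3: ✗ (fails at j=5)
  i=4: ✓ (all of [6,6])
  i=5: ✗ (fails at j=7)
  i=6: ✓ (all of [8,8])
  i=7: ✗ (fails at j=9)
  i=8: ✗ (fails at j=10)
  i=9: ✗ (fails at j=11)

0, 1, 4, 6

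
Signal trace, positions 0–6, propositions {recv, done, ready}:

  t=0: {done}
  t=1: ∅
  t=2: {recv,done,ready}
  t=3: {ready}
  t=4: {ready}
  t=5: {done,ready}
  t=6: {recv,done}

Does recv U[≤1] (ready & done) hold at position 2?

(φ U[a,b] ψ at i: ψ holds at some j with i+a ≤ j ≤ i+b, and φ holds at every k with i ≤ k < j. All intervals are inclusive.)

Need some j in [2,3] with (ready & done), and recv at every k in [2,j-1].
  j=2: (ready & done) holds; no prefix to check → satisfied.

Yes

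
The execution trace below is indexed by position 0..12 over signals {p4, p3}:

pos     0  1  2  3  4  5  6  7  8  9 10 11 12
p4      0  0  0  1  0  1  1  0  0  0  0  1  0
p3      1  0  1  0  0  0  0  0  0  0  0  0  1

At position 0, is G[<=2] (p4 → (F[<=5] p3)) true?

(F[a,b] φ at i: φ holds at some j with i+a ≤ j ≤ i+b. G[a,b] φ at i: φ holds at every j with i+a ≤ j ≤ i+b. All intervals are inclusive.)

True

Check (p4 → (F[<=5] p3)) at every j in [0,2]:
  j=0: antecedent false → ✓
  j=1: antecedent false → ✓
  j=2: antecedent false → ✓
All positions satisfy it → formula holds.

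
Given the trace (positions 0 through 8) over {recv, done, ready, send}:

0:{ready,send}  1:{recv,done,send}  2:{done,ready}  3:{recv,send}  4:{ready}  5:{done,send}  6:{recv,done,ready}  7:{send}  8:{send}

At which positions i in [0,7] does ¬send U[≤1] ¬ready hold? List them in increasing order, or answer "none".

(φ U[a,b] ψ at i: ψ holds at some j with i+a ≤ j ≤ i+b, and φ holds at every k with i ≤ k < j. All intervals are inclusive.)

Evaluate at each i in [0,7]:
  i=0: ✗ (lhs fails at k=0 before rhs at j=1)
  i=1: ✓ (rhs at j=1)
  i=2: ✓ (rhs at j=3; lhs holds on [2,2])
  i=3: ✓ (rhs at j=3)
  i=4: ✓ (rhs at j=5; lhs holds on [4,4])
  i=5: ✓ (rhs at j=5)
  i=6: ✓ (rhs at j=7; lhs holds on [6,6])
  i=7: ✓ (rhs at j=7)

1, 2, 3, 4, 5, 6, 7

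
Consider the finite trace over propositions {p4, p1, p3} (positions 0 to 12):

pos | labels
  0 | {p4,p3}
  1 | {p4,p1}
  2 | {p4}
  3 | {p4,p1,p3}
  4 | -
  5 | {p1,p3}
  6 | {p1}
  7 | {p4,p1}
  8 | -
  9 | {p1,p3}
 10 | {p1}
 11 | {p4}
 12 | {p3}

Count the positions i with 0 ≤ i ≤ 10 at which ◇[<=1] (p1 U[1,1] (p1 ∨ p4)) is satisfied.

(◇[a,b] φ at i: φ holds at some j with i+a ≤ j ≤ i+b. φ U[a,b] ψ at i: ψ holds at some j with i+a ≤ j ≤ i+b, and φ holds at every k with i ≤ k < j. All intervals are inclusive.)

Evaluate at each i in [0,10]:
  i=0: ✓ (witness j=1)
  i=1: ✓ (witness j=1)
  i=2: ✗ (none in [2,3])
  i=3: ✗ (none in [3,4])
  i=4: ✓ (witness j=5)
  i=5: ✓ (witness j=5)
  i=6: ✓ (witness j=6)
  i=7: ✗ (none in [7,8])
  i=8: ✓ (witness j=9)
  i=9: ✓ (witness j=9)
  i=10: ✓ (witness j=10)
Positions where it holds: {0, 1, 4, 5, 6, 8, 9, 10} → 8.

8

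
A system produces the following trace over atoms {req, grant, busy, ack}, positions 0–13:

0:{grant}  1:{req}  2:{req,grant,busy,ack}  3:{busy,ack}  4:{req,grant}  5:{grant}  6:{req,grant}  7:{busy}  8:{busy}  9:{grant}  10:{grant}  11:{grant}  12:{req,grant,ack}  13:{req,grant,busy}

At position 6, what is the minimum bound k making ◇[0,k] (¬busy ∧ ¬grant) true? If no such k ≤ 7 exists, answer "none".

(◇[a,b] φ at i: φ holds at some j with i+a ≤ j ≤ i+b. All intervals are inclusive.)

none

Scan j = 6,7,… for (¬busy ∧ ¬grant):
  j=6: fails
  j=7: fails
  j=8: fails
  j=9: fails
  j=10: fails
  j=11: fails
  j=12: fails
  j=13: fails
No j in [6,13] satisfies it → none.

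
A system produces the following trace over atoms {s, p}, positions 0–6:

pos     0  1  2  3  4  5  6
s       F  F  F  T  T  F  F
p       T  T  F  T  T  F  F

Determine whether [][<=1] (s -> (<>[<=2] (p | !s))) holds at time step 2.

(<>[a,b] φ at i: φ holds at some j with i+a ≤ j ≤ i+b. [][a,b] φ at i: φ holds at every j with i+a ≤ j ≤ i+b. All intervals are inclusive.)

Check (s -> (<>[<=2] (p | !s))) at every j in [2,3]:
  j=2: antecedent false → ✓
  j=3: antecedent true; consequent holds (witness at 3) → ✓
All positions satisfy it → formula holds.

Holds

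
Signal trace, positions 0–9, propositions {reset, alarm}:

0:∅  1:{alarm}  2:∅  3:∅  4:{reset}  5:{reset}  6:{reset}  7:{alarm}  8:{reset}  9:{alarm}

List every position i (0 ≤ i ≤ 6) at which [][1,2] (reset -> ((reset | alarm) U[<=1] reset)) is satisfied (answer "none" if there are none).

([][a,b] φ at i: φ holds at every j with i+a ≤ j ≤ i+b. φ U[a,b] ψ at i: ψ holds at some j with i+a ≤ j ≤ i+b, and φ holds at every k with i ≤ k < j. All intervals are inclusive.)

Evaluate at each i in [0,6]:
  i=0: ✓ (all of [1,2])
  i=1: ✓ (all of [2,3])
  i=2: ✓ (all of [3,4])
  i=3: ✓ (all of [4,5])
  i=4: ✓ (all of [5,6])
  i=5: ✓ (all of [6,7])
  i=6: ✓ (all of [7,8])

0, 1, 2, 3, 4, 5, 6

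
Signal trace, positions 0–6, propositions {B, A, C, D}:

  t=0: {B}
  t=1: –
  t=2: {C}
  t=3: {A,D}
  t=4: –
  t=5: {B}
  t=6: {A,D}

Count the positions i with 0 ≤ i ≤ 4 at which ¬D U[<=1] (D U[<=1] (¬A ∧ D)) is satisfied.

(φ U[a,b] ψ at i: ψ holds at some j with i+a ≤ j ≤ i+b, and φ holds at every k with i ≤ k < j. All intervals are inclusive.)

0

Evaluate at each i in [0,4]:
  i=0: ✗ (no rhs in [0,1])
  i=1: ✗ (no rhs in [1,2])
  i=2: ✗ (no rhs in [2,3])
  i=3: ✗ (no rhs in [3,4])
  i=4: ✗ (no rhs in [4,5])
Positions where it holds: {} → 0.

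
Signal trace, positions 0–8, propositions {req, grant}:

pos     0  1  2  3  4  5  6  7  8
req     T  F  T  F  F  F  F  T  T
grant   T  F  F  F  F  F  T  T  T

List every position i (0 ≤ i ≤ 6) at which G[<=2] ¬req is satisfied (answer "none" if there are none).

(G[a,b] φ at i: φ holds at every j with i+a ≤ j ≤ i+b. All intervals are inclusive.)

Evaluate at each i in [0,6]:
  i=0: ✗ (fails at j=0)
  i=1: ✗ (fails at j=2)
  i=2: ✗ (fails at j=2)
  i=3: ✓ (all of [3,5])
  i=4: ✓ (all of [4,6])
  i=5: ✗ (fails at j=7)
  i=6: ✗ (fails at j=7)

3, 4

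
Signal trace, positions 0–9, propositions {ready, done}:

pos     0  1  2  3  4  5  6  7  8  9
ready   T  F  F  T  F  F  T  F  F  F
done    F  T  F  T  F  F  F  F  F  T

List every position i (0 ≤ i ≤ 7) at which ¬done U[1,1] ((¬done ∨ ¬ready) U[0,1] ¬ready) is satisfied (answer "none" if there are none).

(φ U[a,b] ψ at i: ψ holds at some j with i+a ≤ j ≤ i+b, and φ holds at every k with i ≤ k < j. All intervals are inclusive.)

0, 4, 5, 6, 7

Evaluate at each i in [0,7]:
  i=0: ✓ (rhs at j=1; lhs holds on [0,0])
  i=1: ✗ (lhs fails at k=1 before rhs at j=2)
  i=2: ✗ (no rhs in [3,3])
  i=3: ✗ (lhs fails at k=3 before rhs at j=4)
  i=4: ✓ (rhs at j=5; lhs holds on [4,4])
  i=5: ✓ (rhs at j=6; lhs holds on [5,5])
  i=6: ✓ (rhs at j=7; lhs holds on [6,6])
  i=7: ✓ (rhs at j=8; lhs holds on [7,7])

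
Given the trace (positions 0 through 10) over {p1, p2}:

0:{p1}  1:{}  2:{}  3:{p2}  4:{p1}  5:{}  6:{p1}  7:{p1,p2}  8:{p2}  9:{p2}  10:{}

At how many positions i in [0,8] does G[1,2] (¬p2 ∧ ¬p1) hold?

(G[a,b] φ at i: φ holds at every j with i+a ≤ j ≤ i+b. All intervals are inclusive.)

1

Evaluate at each i in [0,8]:
  i=0: ✓ (all of [1,2])
  i=1: ✗ (fails at j=3)
  i=2: ✗ (fails at j=3)
  i=3: ✗ (fails at j=4)
  i=4: ✗ (fails at j=6)
  i=5: ✗ (fails at j=6)
  i=6: ✗ (fails at j=7)
  i=7: ✗ (fails at j=8)
  i=8: ✗ (fails at j=9)
Positions where it holds: {0} → 1.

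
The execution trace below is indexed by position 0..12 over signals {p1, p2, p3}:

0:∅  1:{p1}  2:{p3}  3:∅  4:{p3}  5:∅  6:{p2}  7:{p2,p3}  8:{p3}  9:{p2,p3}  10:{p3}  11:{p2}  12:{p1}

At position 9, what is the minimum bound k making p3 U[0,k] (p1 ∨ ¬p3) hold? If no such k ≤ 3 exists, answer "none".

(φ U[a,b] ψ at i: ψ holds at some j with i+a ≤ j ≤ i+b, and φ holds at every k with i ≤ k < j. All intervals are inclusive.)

2

Need earliest j ≥ 9 with (p1 ∨ ¬p3), and p3 at every k in [9,j-1].
  j=9: rhs fails.
  j=10: rhs fails.
  j=11: rhs holds; lhs holds on [9,10]. k = 2.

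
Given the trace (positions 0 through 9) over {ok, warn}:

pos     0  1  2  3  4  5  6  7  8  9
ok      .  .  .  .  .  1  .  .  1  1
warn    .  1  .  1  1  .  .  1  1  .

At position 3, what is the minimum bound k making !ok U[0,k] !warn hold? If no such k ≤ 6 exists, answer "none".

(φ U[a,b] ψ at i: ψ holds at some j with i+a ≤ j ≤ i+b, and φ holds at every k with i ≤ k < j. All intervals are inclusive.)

Need earliest j ≥ 3 with !warn, and !ok at every k in [3,j-1].
  j=3: rhs fails.
  j=4: rhs fails.
  j=5: rhs holds; lhs holds on [3,4]. k = 2.

2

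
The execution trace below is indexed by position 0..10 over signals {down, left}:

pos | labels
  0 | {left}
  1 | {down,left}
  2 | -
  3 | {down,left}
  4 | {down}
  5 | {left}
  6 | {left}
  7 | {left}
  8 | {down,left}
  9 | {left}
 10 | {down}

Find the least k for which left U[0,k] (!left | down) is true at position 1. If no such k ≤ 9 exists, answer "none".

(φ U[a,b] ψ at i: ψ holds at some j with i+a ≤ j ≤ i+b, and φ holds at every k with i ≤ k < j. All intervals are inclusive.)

0

Need earliest j ≥ 1 with (!left | down), and left at every k in [1,j-1].
  j=1: rhs holds (empty prefix). k = 0.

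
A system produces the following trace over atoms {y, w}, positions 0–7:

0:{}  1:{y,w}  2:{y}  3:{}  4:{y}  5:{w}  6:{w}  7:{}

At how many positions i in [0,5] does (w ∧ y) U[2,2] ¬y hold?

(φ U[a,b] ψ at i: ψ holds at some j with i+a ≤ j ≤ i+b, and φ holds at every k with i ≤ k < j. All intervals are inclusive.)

0

Evaluate at each i in [0,5]:
  i=0: ✗ (no rhs in [2,2])
  i=1: ✗ (lhs fails at k=2 before rhs at j=3)
  i=2: ✗ (no rhs in [4,4])
  i=3: ✗ (lhs fails at k=3 before rhs at j=5)
  i=4: ✗ (lhs fails at k=4 before rhs at j=6)
  i=5: ✗ (lhs fails at k=5 before rhs at j=7)
Positions where it holds: {} → 0.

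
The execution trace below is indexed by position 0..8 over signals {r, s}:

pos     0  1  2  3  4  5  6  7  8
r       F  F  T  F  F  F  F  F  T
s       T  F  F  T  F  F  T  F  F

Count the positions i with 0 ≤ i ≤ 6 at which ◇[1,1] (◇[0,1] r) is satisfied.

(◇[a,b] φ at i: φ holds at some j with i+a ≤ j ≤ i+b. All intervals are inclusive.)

3

Evaluate at each i in [0,6]:
  i=0: ✓ (witness j=1)
  i=1: ✓ (witness j=2)
  i=2: ✗ (none in [3,3])
  i=3: ✗ (none in [4,4])
  i=4: ✗ (none in [5,5])
  i=5: ✗ (none in [6,6])
  i=6: ✓ (witness j=7)
Positions where it holds: {0, 1, 6} → 3.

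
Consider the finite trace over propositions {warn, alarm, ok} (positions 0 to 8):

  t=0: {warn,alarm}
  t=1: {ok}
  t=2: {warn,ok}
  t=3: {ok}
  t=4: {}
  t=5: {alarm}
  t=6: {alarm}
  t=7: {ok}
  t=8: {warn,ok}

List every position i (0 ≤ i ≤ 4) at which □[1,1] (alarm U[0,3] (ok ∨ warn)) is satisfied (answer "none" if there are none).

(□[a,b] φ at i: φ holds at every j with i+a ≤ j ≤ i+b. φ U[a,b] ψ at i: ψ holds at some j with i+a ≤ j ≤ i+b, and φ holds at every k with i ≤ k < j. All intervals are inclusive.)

0, 1, 2, 4

Evaluate at each i in [0,4]:
  i=0: ✓ (all of [1,1])
  i=1: ✓ (all of [2,2])
  i=2: ✓ (all of [3,3])
  i=3: ✗ (fails at j=4)
  i=4: ✓ (all of [5,5])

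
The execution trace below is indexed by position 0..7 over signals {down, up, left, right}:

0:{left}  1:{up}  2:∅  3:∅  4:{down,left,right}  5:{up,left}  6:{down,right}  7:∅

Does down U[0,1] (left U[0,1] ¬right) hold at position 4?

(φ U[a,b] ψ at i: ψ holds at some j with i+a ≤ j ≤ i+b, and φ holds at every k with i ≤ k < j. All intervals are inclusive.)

Need some j in [4,5] with (left U[0,1] ¬right), and down at every k in [4,j-1].
  j=4: (left U[0,1] ¬right) holds; no prefix to check → satisfied.

Yes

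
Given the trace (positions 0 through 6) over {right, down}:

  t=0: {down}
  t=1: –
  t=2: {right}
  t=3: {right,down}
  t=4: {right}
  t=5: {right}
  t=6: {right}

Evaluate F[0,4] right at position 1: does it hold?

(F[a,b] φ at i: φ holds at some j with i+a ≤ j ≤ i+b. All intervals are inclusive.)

Check right at each j in [1,5]:
  j=1: false
  j=2: true
  j=3: true
  j=4: true
  j=5: true
Found at j=2 → formula holds.

True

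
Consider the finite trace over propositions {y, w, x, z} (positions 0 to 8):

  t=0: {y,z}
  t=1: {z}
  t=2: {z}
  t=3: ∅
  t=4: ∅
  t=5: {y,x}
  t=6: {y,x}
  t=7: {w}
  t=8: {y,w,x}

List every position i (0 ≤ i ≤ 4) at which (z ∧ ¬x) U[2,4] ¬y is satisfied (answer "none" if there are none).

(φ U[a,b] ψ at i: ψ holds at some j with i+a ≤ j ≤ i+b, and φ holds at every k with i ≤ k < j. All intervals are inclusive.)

Evaluate at each i in [0,4]:
  i=0: ✓ (rhs at j=2; lhs holds on [0,1])
  i=1: ✓ (rhs at j=3; lhs holds on [1,2])
  i=2: ✗ (lhs fails at k=3 before rhs at j=4)
  i=3: ✗ (lhs fails at k=3 before rhs at j=7)
  i=4: ✗ (lhs fails at k=4 before rhs at j=7)

0, 1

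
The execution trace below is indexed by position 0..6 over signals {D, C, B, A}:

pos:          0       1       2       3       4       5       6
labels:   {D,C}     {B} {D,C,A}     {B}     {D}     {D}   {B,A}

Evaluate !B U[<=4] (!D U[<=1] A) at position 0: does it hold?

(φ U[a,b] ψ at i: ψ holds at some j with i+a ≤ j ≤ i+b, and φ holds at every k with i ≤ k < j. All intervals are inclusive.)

True

Need some j in [0,4] with (!D U[<=1] A), and !B at every k in [0,j-1].
  j=0: (!D U[<=1] A) — fails.
  j=1: (!D U[<=1] A) holds; !B holds at every k in [0,0] → satisfied.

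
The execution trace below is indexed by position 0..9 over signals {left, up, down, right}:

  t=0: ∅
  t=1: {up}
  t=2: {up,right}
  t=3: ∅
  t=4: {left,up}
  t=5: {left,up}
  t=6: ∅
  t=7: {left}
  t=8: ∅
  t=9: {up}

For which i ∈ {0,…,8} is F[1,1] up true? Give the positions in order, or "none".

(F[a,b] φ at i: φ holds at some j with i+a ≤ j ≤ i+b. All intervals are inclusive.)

Evaluate at each i in [0,8]:
  i=0: ✓ (witness j=1)
  i=1: ✓ (witness j=2)
  i=2: ✗ (none in [3,3])
  i=3: ✓ (witness j=4)
  i=4: ✓ (witness j=5)
  i=5: ✗ (none in [6,6])
  i=6: ✗ (none in [7,7])
  i=7: ✗ (none in [8,8])
  i=8: ✓ (witness j=9)

0, 1, 3, 4, 8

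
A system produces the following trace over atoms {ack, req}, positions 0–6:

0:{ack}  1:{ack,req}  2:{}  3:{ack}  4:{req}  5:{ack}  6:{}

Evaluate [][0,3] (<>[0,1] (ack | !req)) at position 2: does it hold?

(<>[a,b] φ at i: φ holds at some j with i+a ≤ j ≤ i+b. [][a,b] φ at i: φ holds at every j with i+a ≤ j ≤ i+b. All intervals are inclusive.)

Holds

Check <>[0,1] (ack | !req) at every j in [2,5]:
  j=2: holds (witness at 2)
  j=3: holds (witness at 3)
  j=4: holds (witness at 5)
  j=5: holds (witness at 5)
All positions satisfy it → formula holds.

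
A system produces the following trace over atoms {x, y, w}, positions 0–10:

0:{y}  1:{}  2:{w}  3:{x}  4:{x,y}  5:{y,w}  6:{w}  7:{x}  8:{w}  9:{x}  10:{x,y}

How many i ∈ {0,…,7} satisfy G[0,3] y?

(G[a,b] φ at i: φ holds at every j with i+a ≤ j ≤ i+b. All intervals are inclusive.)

Evaluate at each i in [0,7]:
  i=0: ✗ (fails at j=1)
  i=1: ✗ (fails at j=1)
  i=2: ✗ (fails at j=2)
  i=3: ✗ (fails at j=3)
  i=4: ✗ (fails at j=6)
  i=5: ✗ (fails at j=6)
  i=6: ✗ (fails at j=6)
  i=7: ✗ (fails at j=7)
Positions where it holds: {} → 0.

0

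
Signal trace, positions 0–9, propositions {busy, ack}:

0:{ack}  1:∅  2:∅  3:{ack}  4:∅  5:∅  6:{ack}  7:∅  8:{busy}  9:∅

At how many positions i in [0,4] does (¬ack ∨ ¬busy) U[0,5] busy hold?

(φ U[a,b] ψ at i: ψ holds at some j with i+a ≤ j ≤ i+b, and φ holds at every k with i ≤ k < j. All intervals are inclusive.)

2

Evaluate at each i in [0,4]:
  i=0: ✗ (no rhs in [0,5])
  i=1: ✗ (no rhs in [1,6])
  i=2: ✗ (no rhs in [2,7])
  i=3: ✓ (rhs at j=8; lhs holds on [3,7])
  i=4: ✓ (rhs at j=8; lhs holds on [4,7])
Positions where it holds: {3, 4} → 2.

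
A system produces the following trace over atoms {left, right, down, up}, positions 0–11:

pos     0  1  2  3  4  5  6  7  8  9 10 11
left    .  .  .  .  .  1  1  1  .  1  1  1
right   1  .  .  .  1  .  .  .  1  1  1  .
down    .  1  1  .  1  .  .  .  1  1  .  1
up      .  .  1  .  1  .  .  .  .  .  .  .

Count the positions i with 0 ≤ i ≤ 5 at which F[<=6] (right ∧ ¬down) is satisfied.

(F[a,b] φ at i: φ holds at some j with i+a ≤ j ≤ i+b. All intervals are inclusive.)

Evaluate at each i in [0,5]:
  i=0: ✓ (witness j=0)
  i=1: ✗ (none in [1,7])
  i=2: ✗ (none in [2,8])
  i=3: ✗ (none in [3,9])
  i=4: ✓ (witness j=10)
  i=5: ✓ (witness j=10)
Positions where it holds: {0, 4, 5} → 3.

3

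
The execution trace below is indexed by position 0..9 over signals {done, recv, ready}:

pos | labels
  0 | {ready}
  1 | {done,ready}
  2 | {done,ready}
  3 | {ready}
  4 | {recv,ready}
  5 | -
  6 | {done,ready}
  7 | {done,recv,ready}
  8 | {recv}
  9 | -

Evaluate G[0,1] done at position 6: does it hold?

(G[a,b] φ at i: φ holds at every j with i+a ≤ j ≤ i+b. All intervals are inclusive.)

Yes

Check done at every j in [6,7]:
  j=6: true
  j=7: true
All positions satisfy it → formula holds.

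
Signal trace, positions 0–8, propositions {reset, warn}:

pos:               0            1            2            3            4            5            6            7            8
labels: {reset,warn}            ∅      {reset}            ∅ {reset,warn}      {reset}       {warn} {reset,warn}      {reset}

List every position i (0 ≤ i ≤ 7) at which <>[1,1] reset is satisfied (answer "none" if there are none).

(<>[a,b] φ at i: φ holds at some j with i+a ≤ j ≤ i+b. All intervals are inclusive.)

Evaluate at each i in [0,7]:
  i=0: ✗ (none in [1,1])
  i=1: ✓ (witness j=2)
  i=2: ✗ (none in [3,3])
  i=3: ✓ (witness j=4)
  i=4: ✓ (witness j=5)
  i=5: ✗ (none in [6,6])
  i=6: ✓ (witness j=7)
  i=7: ✓ (witness j=8)

1, 3, 4, 6, 7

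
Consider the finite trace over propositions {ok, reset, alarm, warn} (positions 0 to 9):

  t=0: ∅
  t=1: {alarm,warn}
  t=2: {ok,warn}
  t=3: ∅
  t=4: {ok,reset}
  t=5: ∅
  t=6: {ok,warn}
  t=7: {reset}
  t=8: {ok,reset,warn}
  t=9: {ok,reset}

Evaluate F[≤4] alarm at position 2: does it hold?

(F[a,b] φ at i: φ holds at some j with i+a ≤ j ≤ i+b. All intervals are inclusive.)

False

Check alarm at each j in [2,6]:
  j=2: false
  j=3: false
  j=4: false
  j=5: false
  j=6: false
No position in the window satisfies it → formula fails.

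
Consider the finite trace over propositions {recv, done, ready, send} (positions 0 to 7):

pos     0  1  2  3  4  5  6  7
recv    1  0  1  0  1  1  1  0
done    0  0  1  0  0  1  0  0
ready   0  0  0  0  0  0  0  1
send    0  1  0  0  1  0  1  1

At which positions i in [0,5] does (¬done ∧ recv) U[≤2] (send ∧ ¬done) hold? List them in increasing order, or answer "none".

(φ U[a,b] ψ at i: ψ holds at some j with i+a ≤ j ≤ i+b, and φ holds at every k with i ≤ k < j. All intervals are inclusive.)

Evaluate at each i in [0,5]:
  i=0: ✓ (rhs at j=1; lhs holds on [0,0])
  i=1: ✓ (rhs at j=1)
  i=2: ✗ (lhs fails at k=2 before rhs at j=4)
  i=3: ✗ (lhs fails at k=3 before rhs at j=4)
  i=4: ✓ (rhs at j=4)
  i=5: ✗ (lhs fails at k=5 before rhs at j=6)

0, 1, 4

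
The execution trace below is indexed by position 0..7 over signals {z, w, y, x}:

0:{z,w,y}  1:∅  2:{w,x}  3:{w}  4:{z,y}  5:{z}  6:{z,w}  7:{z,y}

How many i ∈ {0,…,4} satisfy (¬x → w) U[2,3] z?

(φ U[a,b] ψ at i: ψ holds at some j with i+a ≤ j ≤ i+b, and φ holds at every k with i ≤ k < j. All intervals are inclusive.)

Evaluate at each i in [0,4]:
  i=0: ✗ (no rhs in [2,3])
  i=1: ✗ (lhs fails at k=1 before rhs at j=4)
  i=2: ✓ (rhs at j=4; lhs holds on [2,3])
  i=3: ✗ (lhs fails at k=4 before rhs at j=5)
  i=4: ✗ (lhs fails at k=4 before rhs at j=6)
Positions where it holds: {2} → 1.

1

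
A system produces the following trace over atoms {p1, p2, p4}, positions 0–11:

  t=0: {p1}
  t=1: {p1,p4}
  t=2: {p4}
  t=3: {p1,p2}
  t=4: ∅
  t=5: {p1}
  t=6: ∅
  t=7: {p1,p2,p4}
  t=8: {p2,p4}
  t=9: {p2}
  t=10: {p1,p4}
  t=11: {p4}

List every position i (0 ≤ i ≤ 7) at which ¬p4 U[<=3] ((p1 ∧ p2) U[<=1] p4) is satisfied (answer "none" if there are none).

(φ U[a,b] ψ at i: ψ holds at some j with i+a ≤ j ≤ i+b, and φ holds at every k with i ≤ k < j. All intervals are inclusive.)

0, 1, 2, 4, 5, 6, 7

Evaluate at each i in [0,7]:
  i=0: ✓ (rhs at j=1; lhs holds on [0,0])
  i=1: ✓ (rhs at j=1)
  i=2: ✓ (rhs at j=2)
  i=3: ✗ (no rhs in [3,6])
  i=4: ✓ (rhs at j=7; lhs holds on [4,6])
  i=5: ✓ (rhs at j=7; lhs holds on [5,6])
  i=6: ✓ (rhs at j=7; lhs holds on [6,6])
  i=7: ✓ (rhs at j=7)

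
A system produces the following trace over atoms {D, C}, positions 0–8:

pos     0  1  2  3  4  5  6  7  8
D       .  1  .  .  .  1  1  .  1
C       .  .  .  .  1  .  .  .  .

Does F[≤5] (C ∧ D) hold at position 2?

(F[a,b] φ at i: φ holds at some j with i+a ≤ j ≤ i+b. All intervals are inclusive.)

Check (C ∧ D) at each j in [2,7]:
  j=2: false
  j=3: false
  j=4: false
  j=5: false
  j=6: false
  j=7: false
No position in the window satisfies it → formula fails.

False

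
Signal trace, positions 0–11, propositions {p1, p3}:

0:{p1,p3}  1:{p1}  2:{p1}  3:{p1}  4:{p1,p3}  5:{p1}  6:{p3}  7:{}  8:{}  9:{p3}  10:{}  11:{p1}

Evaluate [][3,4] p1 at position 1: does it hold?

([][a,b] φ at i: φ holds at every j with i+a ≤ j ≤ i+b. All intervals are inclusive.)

Check p1 at every j in [4,5]:
  j=4: true
  j=5: true
All positions satisfy it → formula holds.

Holds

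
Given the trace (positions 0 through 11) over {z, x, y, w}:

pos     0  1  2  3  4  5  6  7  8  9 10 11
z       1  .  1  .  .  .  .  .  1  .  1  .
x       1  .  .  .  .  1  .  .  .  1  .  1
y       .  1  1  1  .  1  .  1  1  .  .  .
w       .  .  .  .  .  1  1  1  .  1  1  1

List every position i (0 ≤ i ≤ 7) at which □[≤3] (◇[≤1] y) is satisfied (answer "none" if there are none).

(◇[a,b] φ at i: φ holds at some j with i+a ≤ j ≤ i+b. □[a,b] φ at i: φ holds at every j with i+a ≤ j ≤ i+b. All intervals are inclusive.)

Evaluate at each i in [0,7]:
  i=0: ✓ (all of [0,3])
  i=1: ✓ (all of [1,4])
  i=2: ✓ (all of [2,5])
  i=3: ✓ (all of [3,6])
  i=4: ✓ (all of [4,7])
  i=5: ✓ (all of [5,8])
  i=6: ✗ (fails at j=9)
  i=7: ✗ (fails at j=9)

0, 1, 2, 3, 4, 5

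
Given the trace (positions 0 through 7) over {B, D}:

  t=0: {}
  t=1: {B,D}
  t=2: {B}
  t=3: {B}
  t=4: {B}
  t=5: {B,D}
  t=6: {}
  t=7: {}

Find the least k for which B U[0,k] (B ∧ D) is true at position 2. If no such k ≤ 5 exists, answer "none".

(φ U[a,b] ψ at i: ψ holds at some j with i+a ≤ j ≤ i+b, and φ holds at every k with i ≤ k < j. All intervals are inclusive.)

Need earliest j ≥ 2 with (B ∧ D), and B at every k in [2,j-1].
  j=2: rhs fails.
  j=3: rhs fails.
  j=4: rhs fails.
  j=5: rhs holds; lhs holds on [2,4]. k = 3.

3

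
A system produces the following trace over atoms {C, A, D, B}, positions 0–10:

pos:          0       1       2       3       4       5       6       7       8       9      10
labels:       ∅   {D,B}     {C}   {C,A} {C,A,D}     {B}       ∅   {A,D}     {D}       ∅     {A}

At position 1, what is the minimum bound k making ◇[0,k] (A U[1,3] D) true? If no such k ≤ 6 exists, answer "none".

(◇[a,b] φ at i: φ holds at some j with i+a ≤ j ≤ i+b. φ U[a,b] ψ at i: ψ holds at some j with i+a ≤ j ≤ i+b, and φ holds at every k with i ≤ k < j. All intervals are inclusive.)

Scan j = 1,2,… for (A U[1,3] D):
  j=1: fails
  j=2: fails
  j=3: holds
First hit at j=3, so smallest k = 3-1 = 2.

2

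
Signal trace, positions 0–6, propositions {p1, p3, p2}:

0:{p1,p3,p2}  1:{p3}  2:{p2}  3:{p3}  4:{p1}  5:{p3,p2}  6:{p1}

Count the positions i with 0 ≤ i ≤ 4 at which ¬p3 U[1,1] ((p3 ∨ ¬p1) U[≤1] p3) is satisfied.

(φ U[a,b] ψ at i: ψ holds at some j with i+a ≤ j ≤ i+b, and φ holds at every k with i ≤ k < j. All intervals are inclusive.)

2

Evaluate at each i in [0,4]:
  i=0: ✗ (lhs fails at k=0 before rhs at j=1)
  i=1: ✗ (lhs fails at k=1 before rhs at j=2)
  i=2: ✓ (rhs at j=3; lhs holds on [2,2])
  i=3: ✗ (no rhs in [4,4])
  i=4: ✓ (rhs at j=5; lhs holds on [4,4])
Positions where it holds: {2, 4} → 2.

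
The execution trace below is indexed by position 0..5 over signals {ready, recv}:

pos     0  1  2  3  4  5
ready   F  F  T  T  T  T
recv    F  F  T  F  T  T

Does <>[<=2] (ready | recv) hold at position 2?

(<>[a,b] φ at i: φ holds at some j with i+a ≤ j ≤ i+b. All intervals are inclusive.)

Check (ready | recv) at each j in [2,4]:
  j=2: true
  j=3: true
  j=4: true
Found at j=2 → formula holds.

True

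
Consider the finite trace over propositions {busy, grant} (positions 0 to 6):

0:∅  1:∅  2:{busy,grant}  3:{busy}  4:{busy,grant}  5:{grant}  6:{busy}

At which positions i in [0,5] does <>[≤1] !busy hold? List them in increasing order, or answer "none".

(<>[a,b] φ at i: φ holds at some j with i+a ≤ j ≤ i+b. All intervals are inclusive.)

Evaluate at each i in [0,5]:
  i=0: ✓ (witness j=0)
  i=1: ✓ (witness j=1)
  i=2: ✗ (none in [2,3])
  i=3: ✗ (none in [3,4])
  i=4: ✓ (witness j=5)
  i=5: ✓ (witness j=5)

0, 1, 4, 5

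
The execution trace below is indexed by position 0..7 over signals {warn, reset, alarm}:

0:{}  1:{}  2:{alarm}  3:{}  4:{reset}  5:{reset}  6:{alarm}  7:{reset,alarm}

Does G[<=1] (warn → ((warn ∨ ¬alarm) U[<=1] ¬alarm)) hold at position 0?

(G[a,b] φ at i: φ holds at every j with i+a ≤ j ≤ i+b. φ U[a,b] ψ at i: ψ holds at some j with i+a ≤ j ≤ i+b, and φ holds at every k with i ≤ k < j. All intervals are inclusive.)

True

Check (warn → ((warn ∨ ¬alarm) U[<=1] ¬alarm)) at every j in [0,1]:
  j=0: antecedent false → ✓
  j=1: antecedent false → ✓
All positions satisfy it → formula holds.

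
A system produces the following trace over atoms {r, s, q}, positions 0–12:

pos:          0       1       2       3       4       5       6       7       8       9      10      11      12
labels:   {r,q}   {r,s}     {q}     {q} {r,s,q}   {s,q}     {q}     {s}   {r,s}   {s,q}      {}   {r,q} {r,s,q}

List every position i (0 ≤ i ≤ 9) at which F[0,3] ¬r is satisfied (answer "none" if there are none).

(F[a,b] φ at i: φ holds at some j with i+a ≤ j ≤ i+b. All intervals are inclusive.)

Evaluate at each i in [0,9]:
  i=0: ✓ (witness j=2)
  i=1: ✓ (witness j=2)
  i=2: ✓ (witness j=2)
  i=3: ✓ (witness j=3)
  i=4: ✓ (witness j=5)
  i=5: ✓ (witness j=5)
  i=6: ✓ (witness j=6)
  i=7: ✓ (witness j=7)
  i=8: ✓ (witness j=9)
  i=9: ✓ (witness j=9)

0, 1, 2, 3, 4, 5, 6, 7, 8, 9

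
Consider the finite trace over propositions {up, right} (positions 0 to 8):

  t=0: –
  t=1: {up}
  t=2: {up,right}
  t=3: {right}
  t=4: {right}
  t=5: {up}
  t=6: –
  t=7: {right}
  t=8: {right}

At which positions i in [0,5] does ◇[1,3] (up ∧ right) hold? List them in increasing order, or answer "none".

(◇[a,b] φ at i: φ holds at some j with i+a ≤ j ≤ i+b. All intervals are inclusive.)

Evaluate at each i in [0,5]:
  i=0: ✓ (witness j=2)
  i=1: ✓ (witness j=2)
  i=2: ✗ (none in [3,5])
  i=3: ✗ (none in [4,6])
  i=4: ✗ (none in [5,7])
  i=5: ✗ (none in [6,8])

0, 1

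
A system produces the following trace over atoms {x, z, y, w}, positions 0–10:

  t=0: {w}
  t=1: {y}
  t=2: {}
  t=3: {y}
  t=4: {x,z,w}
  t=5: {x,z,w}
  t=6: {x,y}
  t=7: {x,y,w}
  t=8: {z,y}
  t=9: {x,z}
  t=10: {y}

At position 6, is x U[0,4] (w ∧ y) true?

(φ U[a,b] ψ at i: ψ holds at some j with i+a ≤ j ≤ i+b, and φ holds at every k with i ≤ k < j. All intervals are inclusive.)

True

Need some j in [6,10] with (w ∧ y), and x at every k in [6,j-1].
  j=6: (w ∧ y) false.
  j=7: (w ∧ y) holds; x holds at every k in [6,6] → satisfied.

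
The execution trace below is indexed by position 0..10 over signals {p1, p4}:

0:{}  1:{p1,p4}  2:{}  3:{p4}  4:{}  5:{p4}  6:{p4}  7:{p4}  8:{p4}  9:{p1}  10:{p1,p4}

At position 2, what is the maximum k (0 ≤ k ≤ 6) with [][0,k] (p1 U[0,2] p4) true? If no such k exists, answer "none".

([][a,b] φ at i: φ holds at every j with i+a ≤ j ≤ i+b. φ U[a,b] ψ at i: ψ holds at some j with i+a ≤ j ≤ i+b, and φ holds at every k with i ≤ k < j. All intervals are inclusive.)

(p1 U[0,2] p4) must hold from j=2 onward; find where it first fails.
  j=2: fails → no k works.

none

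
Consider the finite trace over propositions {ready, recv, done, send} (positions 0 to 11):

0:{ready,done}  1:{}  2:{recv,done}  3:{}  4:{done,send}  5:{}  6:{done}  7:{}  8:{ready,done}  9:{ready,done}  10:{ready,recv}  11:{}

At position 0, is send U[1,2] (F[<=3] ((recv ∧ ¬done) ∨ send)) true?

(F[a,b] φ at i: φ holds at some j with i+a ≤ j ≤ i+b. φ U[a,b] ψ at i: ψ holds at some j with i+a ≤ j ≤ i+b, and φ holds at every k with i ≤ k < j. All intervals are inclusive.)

Does not hold

Need some j in [1,2] with F[<=3] ((recv ∧ ¬done) ∨ send), and send at every k in [0,j-1].
  j=1: F[<=3] ((recv ∧ ¬done) ∨ send) holds, but send fails at k=0 → not this j.
  j=2: F[<=3] ((recv ∧ ¬done) ∨ send) holds, but send fails at k=0 → not this j.
No j in the window works → until fails.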